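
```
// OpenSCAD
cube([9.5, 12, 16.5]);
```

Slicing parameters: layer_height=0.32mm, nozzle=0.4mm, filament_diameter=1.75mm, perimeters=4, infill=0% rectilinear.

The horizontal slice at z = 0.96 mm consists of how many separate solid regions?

At z = 0.96 mm: the cube is present — its section is the full 9.5×12 rectangle. The result has 1 disconnected region.

1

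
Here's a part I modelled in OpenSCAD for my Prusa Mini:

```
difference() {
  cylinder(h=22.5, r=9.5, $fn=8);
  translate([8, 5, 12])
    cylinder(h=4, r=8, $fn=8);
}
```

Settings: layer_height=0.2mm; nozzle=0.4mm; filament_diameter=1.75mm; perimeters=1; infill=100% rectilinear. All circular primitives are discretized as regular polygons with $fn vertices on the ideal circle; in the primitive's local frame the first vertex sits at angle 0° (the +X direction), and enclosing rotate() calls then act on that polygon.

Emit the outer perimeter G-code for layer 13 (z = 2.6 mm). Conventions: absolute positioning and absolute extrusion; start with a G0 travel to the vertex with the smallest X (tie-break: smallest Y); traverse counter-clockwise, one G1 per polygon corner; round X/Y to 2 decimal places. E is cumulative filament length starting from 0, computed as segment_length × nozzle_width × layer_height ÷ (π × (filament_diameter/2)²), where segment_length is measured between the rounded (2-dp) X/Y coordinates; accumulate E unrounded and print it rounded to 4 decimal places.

G0 X-9.50 Y0.00 Z2.60
G1 X-6.72 Y-6.72 E0.2419
G1 X0.00 Y-9.50 E0.4838
G1 X6.72 Y-6.72 E0.7256
G1 X9.50 Y0.00 E0.9675
G1 X6.72 Y6.72 E1.2094
G1 X0.00 Y9.50 E1.4513
G1 X-6.72 Y6.72 E1.6932
G1 X-9.50 Y0.00 E1.9350

At z = 2.6 mm: the cylinder: section is a regular 8-gon, circumradius r=9.5; the cylinder at (8, 5) is not intersected at this z (z outside [12, 16]); After the difference (first − rest): none of the subtracted shapes is present at this height, so the r=9.5 cylinder is unchanged — 1 connected region. The outline is a single polygon with 8 vertices. Extrusion per mm of travel: 0.4 × 0.2 / (π × 0.875²) = 0.033260. Accumulating E over each segment gives final E = 1.9350.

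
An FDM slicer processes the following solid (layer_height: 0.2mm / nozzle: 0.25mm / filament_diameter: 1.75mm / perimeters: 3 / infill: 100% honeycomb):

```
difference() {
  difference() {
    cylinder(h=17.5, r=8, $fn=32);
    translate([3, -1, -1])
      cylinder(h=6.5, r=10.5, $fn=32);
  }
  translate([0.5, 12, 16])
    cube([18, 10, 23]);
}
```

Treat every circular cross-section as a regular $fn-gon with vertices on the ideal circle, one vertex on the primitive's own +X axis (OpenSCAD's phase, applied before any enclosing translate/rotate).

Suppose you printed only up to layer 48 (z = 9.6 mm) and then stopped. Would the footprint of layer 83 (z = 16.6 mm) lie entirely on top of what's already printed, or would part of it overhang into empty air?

Compare the two slices. At z = 9.6: the cylinder: section is a regular 32-gon, circumradius r=8 (area = (32/2)·8.000²·sin(360°/32) = 199.77 mm²); the cylinder at (3, -1) does not reach this height (z outside [-1, 5.5]); Taking the first minus the rest: none of the subtracted shapes is present at this height, so the r=8 cylinder is unchanged — area = 199.77 mm²; the cube at (0.5, 12) is not intersected at this z (z outside [16, 39]); After the difference (first − rest): none of the subtracted shapes is present at this height, so the result so far is unchanged — area = 199.77 mm². At z = 16.6: the r=8 cylinder contributes a regular 32-gon of circumradius 8 (area = (32/2)·8.000²·sin(360°/32) = 199.77 mm²); the cylinder at (3, -1) is absent (z outside [-1, 5.5]); Subtracting the remaining from the first: none of the subtracted shapes is present at this height, so the r=8 cylinder is unchanged — area = 199.77 mm²; the 18×10 cube at (0.5, 12) contributes its full rectangle (area 180.00 mm²); Taking the first minus the rest: starting from that combined region (199.77 mm²), the 18×10 cube at (0.5, 12) misses the remaining region (no effect) — area = 199.77 mm². Checking containment: the cross-section at z = 16.6 is a subset of the cross-section at z = 9.6.

entirely on top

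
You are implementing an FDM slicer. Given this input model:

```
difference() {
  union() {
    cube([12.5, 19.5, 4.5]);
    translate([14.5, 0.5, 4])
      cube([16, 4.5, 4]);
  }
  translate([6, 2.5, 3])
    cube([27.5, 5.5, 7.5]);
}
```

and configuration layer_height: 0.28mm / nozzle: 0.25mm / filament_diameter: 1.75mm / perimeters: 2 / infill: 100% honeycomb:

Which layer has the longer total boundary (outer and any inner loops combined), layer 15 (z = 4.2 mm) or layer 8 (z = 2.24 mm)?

Layer 15 (z = 4.2): the cube (footprint 12.5×19.5) is included at this height (perimeter 64.00 mm); the cube at (14.5, 0.5) is present — its section is the full 16×4.5 rectangle (perimeter 41.00 mm); Combining (union): the 2 present regions are separate (no shared area or edge), so areas and boundary lengths simply add and each stays a separate island — boundary = 105.00 mm; the cube at (6, 2.5) (footprint 27.5×5.5) is included at this height (perimeter 66.00 mm); Taking the first minus the rest: starting from that combined region, the 27.5×5.5 cube at (6, 2.5) partially overlaps it — only the 75.75 mm² overlap (of its 151.25 mm²) is removed, clipping the outline — boundary = 113.00 mm. So its perimeter = 113.00 mm. Layer 8 (z = 2.24): the 12.5×19.5 cube contributes its full rectangle (perimeter 64.00 mm); the cube at (14.5, 0.5) is not intersected at this z (z outside [4, 8]); Merging all regions: only the 12.5×19.5 cube is present, so the union is just that shape — boundary = 64.00 mm; the cube at (6, 2.5) does not reach this height (z outside [3, 10.5]); Subtracting the remaining from the first: none of the subtracted shapes is present at this height, so that combined region is unchanged — boundary = 64.00 mm. So its perimeter = 64.00 mm. Layer 15 is larger (113.00 vs 64.00 mm).

layer 15 (z = 4.2 mm)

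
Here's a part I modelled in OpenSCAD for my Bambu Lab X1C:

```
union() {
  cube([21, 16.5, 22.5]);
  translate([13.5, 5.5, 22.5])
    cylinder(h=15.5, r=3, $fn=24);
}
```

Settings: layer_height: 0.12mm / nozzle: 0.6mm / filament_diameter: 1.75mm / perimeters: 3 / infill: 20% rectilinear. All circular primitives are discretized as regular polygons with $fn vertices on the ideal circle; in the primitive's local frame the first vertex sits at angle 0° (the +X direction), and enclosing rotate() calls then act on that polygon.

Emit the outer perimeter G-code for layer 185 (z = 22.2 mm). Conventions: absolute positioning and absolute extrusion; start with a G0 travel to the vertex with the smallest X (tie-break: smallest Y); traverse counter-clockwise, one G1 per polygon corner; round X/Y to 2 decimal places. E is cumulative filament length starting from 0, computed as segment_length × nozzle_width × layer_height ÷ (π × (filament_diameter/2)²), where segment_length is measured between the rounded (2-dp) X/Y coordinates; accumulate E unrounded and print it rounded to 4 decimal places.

G0 X0.00 Y0.00 Z22.20
G1 X21.00 Y0.00 E0.6286
G1 X21.00 Y16.50 E1.1225
G1 X0.00 Y16.50 E1.7511
G1 X0.00 Y0.00 E2.2451

At z = 22.2 mm: the cube (footprint 21×16.5) is included at this height; the cylinder at (13.5, 5.5) is not intersected at this z (z outside [22.5, 38]); Combining (union): only the 21×16.5 cube is present, so the union is just that shape — 1 connected region. The outline is a single polygon with 4 vertices. Extrusion per mm of travel: 0.6 × 0.12 / (π × 0.875²) = 0.029934. Accumulating E over each segment gives final E = 2.2451.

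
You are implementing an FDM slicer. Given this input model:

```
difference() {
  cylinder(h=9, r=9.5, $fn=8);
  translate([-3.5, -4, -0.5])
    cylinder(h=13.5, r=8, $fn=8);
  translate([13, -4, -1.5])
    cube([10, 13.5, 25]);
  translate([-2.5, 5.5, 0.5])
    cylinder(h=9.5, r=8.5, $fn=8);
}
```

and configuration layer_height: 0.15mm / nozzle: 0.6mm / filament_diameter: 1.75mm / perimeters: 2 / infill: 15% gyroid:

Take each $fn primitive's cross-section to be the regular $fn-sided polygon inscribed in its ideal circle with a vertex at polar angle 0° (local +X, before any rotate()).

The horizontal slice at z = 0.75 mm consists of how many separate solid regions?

At z = 0.75 mm: the cylinder: section is a regular 8-gon, circumradius r=9.5; the r=8 cylinder at (-3.5, -4) gives a regular 8-gon of circumradius 8 (constant along its height); the 10×13.5 cube at (13, -4) contributes its full rectangle; the cylinder at (-2.5, 5.5): section is a regular 8-gon, circumradius r=8.5; After the difference (first − rest): starting from the r=9.5 cylinder, the r=8 cylinder at (-3.5, -4) partially overlaps it — only the 128.29 mm² overlap (of its 181.02 mm²) is removed, clipping the outline; the 10×13.5 cube at (13, -4) misses the remaining region (no effect); the r=8.5 cylinder at (-2.5, 5.5) partially overlaps it — only the 74.36 mm² overlap (of its 204.35 mm²) is removed, clipping the outline — 1 connected region. The result has 1 disconnected region.

1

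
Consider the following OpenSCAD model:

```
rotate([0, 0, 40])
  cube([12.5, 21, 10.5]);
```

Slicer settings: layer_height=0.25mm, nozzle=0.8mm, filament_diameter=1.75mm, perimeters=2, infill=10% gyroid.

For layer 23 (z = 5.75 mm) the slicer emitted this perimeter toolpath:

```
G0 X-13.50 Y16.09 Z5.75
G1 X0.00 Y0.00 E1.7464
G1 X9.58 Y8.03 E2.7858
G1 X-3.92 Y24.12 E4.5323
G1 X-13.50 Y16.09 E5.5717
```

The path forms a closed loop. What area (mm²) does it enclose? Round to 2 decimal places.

262.55 mm²

Apply the shoelace formula to the sequence of (X, Y) vertices; enclosed area = 262.55 mm².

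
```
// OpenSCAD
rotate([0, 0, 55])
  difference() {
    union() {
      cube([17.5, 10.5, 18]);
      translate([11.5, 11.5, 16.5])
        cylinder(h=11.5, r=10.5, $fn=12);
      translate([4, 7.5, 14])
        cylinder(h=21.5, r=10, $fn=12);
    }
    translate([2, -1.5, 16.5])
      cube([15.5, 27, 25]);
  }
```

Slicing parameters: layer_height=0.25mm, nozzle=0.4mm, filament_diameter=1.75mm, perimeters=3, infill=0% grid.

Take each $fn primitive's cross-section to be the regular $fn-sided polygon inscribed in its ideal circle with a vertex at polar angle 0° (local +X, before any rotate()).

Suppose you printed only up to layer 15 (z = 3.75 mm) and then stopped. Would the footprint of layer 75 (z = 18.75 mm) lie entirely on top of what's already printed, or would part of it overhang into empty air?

part overhangs

Compare the two slices. At z = 3.75: the cube (footprint 17.5×10.5) is included at this height (area 183.75 mm²); the cylinder at (11.5, 11.5) is absent (z outside [16.5, 28]); the cylinder at (4, 7.5) does not reach this height (z outside [14, 35.5]); Merging all regions: only the 17.5×10.5 cube is present, so the union is just that shape — area = 183.75 mm²; the cube at (2, -1.5) is not intersected at this z (z outside [16.5, 41.5]); After the difference (first − rest): none of the subtracted shapes is present at this height, so the result so far is unchanged — area = 183.75 mm²; (rotated 55° about Z; rotation is an isometry so areas/perimeters/island counts are preserved). At z = 18.75: the cube does not reach this height (z outside [0, 18]); the r=10.5 cylinder at (11.5, 11.5) gives a regular 12-gon of circumradius 10.5 (constant along its height) (area = (12/2)·10.500²·sin(360°/12) = 330.75 mm²); the r=10 cylinder at (4, 7.5) contributes a regular 12-gon of circumradius 10 (area = (12/2)·10.000²·sin(360°/12) = 300.00 mm²); Taking the union: the regions partially overlap — summed areas 630.75 mm² minus the doubly-counted overlap 150.31 mm² gives 480.44 mm² — area = 480.44 mm²; the cube at (2, -1.5) is present — its section is the full 15.5×27 rectangle (area 418.50 mm²); Subtracting the remaining from the first: starting from the result so far (480.44 mm²), the 15.5×27 cube at (2, -1.5) partially overlaps it — only the 316.61 mm² overlap (of its 418.50 mm²) is removed, clipping the outline — area = 163.83 mm²; (whole slice rotated 55° about Z — lengths, areas and connectivity unchanged). Checking containment: at z = 18.75 the cross-section extends beyond the z = 3.75 cross-section by about 142.83 mm².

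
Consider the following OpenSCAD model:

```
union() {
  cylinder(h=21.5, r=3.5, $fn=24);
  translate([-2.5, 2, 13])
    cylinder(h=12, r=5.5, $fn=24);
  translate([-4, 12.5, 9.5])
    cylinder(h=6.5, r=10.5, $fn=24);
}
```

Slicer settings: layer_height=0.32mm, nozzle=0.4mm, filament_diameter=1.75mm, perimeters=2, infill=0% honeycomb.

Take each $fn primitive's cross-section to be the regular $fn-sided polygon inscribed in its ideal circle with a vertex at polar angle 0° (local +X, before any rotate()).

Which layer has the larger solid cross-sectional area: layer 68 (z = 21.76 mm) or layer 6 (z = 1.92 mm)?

layer 68 (z = 21.76 mm)

Layer 68 (z = 21.76): the cylinder does not reach this height (z outside [0, 21.5]); the r=5.5 cylinder at (-2.5, 2) contributes a regular 24-gon of circumradius 5.5 (area = (24/2)·5.500²·sin(360°/24) = 93.95 mm²); the cylinder at (-4, 12.5) does not reach this height (z outside [9.5, 16]); Merging all regions: only the r=5.5 cylinder at (-2.5, 2) is present, so the union is just that shape — area = 93.95 mm². So its area = 93.95 mm². Layer 6 (z = 1.92): the r=3.5 cylinder contributes a regular 24-gon of circumradius 3.5 (area = (24/2)·3.500²·sin(360°/24) = 38.05 mm²); the cylinder at (-2.5, 2) is absent (z outside [13, 25]); the cylinder at (-4, 12.5) is absent (z outside [9.5, 16]); Merging all regions: only the r=3.5 cylinder is present, so the union is just that shape — area = 38.05 mm². So its area = 38.05 mm². Layer 68 is larger (93.95 vs 38.05 mm²).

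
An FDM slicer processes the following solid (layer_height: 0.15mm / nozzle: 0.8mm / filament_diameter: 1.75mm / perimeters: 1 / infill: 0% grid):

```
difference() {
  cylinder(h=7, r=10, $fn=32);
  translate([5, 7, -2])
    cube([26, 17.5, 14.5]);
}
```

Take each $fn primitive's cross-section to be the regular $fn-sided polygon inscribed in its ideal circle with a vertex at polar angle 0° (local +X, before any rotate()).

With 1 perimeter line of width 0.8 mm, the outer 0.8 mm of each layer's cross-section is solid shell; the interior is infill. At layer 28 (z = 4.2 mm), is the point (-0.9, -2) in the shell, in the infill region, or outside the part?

infill

At z = 4.2 mm: the r=10 cylinder gives a regular 32-gon of circumradius 10 (constant along its height); the cube at (5, 7) is present — its section is the full 26×17.5 rectangle; Taking the first minus the rest: starting from the r=10 cylinder, the 26×17.5 cube at (5, 7) partially overlaps it — only the 1.87 mm² overlap (of its 455.00 mm²) is removed, clipping the outline — 1 connected region. Overall, the cross-section is a single solid region. The nearest boundary edge runs (-3.83, -9.24)→(-5.56, -8.31); distance from the point to it = 7.76 mm. The point is inside the cross-section and 7.76 mm from the nearest boundary — more than the 0.8 mm shell width (1 × 0.8), so it's in the infill interior.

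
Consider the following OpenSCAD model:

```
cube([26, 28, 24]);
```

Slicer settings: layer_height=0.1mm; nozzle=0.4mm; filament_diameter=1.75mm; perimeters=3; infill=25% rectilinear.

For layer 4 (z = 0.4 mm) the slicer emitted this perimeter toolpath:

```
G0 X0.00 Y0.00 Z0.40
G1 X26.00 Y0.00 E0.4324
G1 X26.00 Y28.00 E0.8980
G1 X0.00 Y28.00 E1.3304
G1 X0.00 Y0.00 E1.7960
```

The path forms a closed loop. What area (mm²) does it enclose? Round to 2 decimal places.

728.00 mm²

Apply the shoelace formula to the sequence of (X, Y) vertices; enclosed area = 728.00 mm².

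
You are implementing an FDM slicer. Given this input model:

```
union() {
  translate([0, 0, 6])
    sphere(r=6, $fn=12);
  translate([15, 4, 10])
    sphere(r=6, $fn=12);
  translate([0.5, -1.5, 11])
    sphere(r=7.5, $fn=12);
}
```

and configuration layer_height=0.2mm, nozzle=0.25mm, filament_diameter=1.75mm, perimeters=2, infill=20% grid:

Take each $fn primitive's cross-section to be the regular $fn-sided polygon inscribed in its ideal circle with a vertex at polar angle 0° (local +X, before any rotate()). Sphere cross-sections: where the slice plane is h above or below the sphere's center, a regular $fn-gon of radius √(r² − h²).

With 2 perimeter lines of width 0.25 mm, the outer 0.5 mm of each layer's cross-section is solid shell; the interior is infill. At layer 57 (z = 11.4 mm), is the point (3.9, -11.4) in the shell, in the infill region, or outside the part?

At z = 11.4 mm: the sphere: section is a regular 12-gon, circumradius = √(r²−h²) = √(6²−5.4²) = 2.615; the r=6 sphere at (15, 4) contributes a regular 12-gon of circumradius √(6²−1.4²) = 5.834; the r=7.5 sphere at (0.5, -1.5) slices to a regular 12-gon of circumradius 7.489 (√(r²−h²) with h=0.4 from center); Taking the union: the regions partially overlap (shared area 20.52 mm²), so overlapping operands fuse into one piece — 2 connected regions. Overall, the cross-section has 2 separate islands. The nearest boundary edge runs (4.24, -7.99)→(0.50, -8.99); distance from the point to it = 3.21 mm. The point is not inside any of the regions above, so it lies outside the cross-section (3.21 mm from the nearest boundary).

outside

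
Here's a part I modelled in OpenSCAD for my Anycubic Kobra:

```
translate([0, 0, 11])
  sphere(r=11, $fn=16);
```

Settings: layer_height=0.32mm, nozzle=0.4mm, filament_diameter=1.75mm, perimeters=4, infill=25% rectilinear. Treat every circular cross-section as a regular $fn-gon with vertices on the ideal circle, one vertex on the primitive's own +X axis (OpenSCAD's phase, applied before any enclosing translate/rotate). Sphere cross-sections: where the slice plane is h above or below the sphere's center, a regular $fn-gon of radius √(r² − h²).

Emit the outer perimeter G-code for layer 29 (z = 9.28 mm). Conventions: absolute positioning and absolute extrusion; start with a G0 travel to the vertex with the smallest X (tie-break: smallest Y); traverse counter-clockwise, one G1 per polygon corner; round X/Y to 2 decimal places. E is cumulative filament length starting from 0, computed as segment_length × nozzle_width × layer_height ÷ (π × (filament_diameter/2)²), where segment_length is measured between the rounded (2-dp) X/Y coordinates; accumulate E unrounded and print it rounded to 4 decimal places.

At z = 9.28 mm: the sphere: section is a regular 16-gon, circumradius = √(r²−h²) = √(11²−1.72²) = 10.865. The outline is a single polygon with 16 vertices. Extrusion per mm of travel: 0.4 × 0.32 / (π × 0.875²) = 0.053216. Accumulating E over each segment gives final E = 3.6093.

G0 X-10.86 Y0.00 Z9.28
G1 X-10.04 Y-4.16 E0.2256
G1 X-7.68 Y-7.68 E0.4512
G1 X-4.16 Y-10.04 E0.6767
G1 X0.00 Y-10.86 E0.9023
G1 X4.16 Y-10.04 E1.1280
G1 X7.68 Y-7.68 E1.3535
G1 X10.04 Y-4.16 E1.5790
G1 X10.86 Y0.00 E1.8047
G1 X10.04 Y4.16 E2.0303
G1 X7.68 Y7.68 E2.2558
G1 X4.16 Y10.04 E2.4814
G1 X0.00 Y10.86 E2.7070
G1 X-4.16 Y10.04 E2.9326
G1 X-7.68 Y7.68 E3.1582
G1 X-10.04 Y4.16 E3.3837
G1 X-10.86 Y0.00 E3.6093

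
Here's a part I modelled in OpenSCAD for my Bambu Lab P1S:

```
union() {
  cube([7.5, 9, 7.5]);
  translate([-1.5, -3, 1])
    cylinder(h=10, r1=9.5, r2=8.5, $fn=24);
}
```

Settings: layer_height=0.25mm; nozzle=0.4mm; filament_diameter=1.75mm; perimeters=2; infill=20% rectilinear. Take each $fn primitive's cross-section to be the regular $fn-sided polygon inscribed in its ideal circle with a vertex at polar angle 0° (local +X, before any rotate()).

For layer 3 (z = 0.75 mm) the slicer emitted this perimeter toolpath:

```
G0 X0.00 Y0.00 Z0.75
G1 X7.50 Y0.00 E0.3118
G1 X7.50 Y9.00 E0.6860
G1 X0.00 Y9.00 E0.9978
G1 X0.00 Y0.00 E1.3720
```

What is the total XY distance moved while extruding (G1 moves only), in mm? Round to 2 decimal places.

Sum the Euclidean lengths of each G1 segment: total = 33.00 mm.

33.00 mm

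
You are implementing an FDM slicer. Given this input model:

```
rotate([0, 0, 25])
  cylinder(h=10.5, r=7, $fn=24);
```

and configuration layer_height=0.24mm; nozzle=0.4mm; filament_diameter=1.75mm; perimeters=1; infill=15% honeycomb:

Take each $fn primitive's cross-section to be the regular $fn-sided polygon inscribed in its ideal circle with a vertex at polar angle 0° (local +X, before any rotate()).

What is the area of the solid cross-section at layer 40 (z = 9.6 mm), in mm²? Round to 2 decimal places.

152.19 mm²

At z = 9.6 mm: the cylinder: section is a regular 24-gon, circumradius r=7 (area = (24/2)·7.000²·sin(360°/24) = 152.19 mm²); (whole slice rotated 25° about Z — lengths, areas and connectivity unchanged). Overall, the cross-section is a single solid region. Net area = 152.19 mm².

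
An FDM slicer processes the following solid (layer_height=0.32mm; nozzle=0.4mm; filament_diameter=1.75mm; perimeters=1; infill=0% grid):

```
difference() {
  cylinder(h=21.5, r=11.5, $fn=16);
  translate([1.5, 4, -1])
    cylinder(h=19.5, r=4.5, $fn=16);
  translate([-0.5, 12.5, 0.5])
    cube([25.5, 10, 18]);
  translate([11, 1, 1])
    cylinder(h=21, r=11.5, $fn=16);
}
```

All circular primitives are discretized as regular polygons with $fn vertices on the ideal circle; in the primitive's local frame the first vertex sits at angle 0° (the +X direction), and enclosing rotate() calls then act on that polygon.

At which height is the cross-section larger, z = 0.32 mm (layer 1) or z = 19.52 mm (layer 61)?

layer 1 (z = 0.32 mm)

Layer 1 (z = 0.32): the cylinder: section is a regular 16-gon, circumradius r=11.5 (area = (16/2)·11.500²·sin(360°/16) = 404.88 mm²); the cylinder at (1.5, 4): section is a regular 16-gon, circumradius r=4.5 (area = (16/2)·4.500²·sin(360°/16) = 61.99 mm²); the cube at (-0.5, 12.5) is absent (z outside [0.5, 18.5]); the cylinder at (11, 1) is not intersected at this z (z outside [1, 22]); After the difference (first − rest): starting from the r=11.5 cylinder (404.88 mm²), the r=4.5 cylinder at (1.5, 4) lies wholly inside it (removes its full 61.99 mm² and its 28.09 mm outline becomes a hole wall) — area = 342.88 mm². So its area = 342.88 mm². Layer 61 (z = 19.52): the cylinder: section is a regular 16-gon, circumradius r=11.5 (area = (16/2)·11.500²·sin(360°/16) = 404.88 mm²); the cylinder at (1.5, 4) is absent (z outside [-1, 18.5]); the cube at (-0.5, 12.5) does not reach this height (z outside [0.5, 18.5]); the r=11.5 cylinder at (11, 1) contributes a regular 16-gon of circumradius 11.5 (area = (16/2)·11.500²·sin(360°/16) = 404.88 mm²); Subtracting the remaining from the first: starting from the r=11.5 cylinder (404.88 mm²), the r=11.5 cylinder at (11, 1) partially overlaps it — only the 164.30 mm² overlap (of its 404.88 mm²) is removed, clipping the outline — area = 240.58 mm². So its area = 240.58 mm². Layer 1 is larger (342.88 vs 240.58 mm²).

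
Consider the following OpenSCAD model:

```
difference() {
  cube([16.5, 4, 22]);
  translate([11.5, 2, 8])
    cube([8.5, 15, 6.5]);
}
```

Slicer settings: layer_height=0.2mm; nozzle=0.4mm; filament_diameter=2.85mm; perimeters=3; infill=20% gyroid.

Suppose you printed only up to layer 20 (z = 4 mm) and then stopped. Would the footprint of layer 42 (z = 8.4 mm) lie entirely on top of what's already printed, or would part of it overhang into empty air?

Compare the two slices. At z = 4: the cube (footprint 16.5×4) is included at this height (area 66.00 mm²); the cube at (11.5, 2) does not reach this height (z outside [8, 14.5]); Taking the first minus the rest: none of the subtracted shapes is present at this height, so the 16.5×4 cube is unchanged — area = 66.00 mm². At z = 8.4: the 16.5×4 cube contributes its full rectangle (area 66.00 mm²); the 8.5×15 cube at (11.5, 2) contributes its full rectangle (area 127.50 mm²); Taking the first minus the rest: starting from the 16.5×4 cube (66.00 mm²), the 8.5×15 cube at (11.5, 2) partially overlaps it — only the 10.00 mm² overlap (of its 127.50 mm²) is removed, clipping the outline — area = 56.00 mm². Checking containment: the cross-section at z = 8.4 is a subset of the cross-section at z = 4.

entirely on top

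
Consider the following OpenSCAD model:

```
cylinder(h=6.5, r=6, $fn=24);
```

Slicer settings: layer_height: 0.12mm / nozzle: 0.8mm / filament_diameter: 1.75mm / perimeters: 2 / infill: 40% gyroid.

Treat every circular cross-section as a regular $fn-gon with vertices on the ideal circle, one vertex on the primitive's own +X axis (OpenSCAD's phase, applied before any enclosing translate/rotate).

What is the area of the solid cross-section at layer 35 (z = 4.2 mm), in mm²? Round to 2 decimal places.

111.81 mm²

At z = 4.2 mm: the cylinder: section is a regular 24-gon, circumradius r=6 (area = (24/2)·6.000²·sin(360°/24) = 111.81 mm²). Overall, the cross-section is a single solid region. Net area = 111.81 mm².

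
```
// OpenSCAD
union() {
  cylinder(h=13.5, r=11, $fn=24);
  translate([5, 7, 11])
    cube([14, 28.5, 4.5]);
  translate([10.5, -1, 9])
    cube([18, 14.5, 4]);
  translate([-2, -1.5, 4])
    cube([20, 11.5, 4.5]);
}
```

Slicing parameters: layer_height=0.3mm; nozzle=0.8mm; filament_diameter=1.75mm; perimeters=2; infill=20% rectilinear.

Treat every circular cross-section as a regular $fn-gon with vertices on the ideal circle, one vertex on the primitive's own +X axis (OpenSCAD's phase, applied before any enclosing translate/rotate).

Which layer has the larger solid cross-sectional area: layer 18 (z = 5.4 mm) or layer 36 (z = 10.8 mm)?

Layer 18 (z = 5.4): the r=11 cylinder contributes a regular 24-gon of circumradius 11 (area = (24/2)·11.000²·sin(360°/24) = 375.81 mm²); the cube at (5, 7) is not intersected at this z (z outside [11, 15.5]); the cube at (10.5, -1) is not intersected at this z (z outside [9, 13]); the cube at (-2, -1.5) (footprint 20×11.5) is included at this height (area 230.00 mm²); Taking the union: the regions partially overlap — summed areas 605.81 mm² minus the doubly-counted overlap 130.52 mm² gives 475.29 mm² — area = 475.29 mm². So its area = 475.29 mm². Layer 36 (z = 10.8): the cylinder: section is a regular 24-gon, circumradius r=11 (area = (24/2)·11.000²·sin(360°/24) = 375.81 mm²); the cube at (5, 7) is not intersected at this z (z outside [11, 15.5]); the 18×14.5 cube at (10.5, -1) contributes its full rectangle (area 261.00 mm²); the cube at (-2, -1.5) is absent (z outside [4, 8.5]); Taking the union: the regions partially overlap — summed areas 636.81 mm² minus the doubly-counted overlap 1.34 mm² gives 635.46 mm² — area = 635.46 mm². So its area = 635.46 mm². Layer 36 is larger (635.46 vs 475.29 mm²).

layer 36 (z = 10.8 mm)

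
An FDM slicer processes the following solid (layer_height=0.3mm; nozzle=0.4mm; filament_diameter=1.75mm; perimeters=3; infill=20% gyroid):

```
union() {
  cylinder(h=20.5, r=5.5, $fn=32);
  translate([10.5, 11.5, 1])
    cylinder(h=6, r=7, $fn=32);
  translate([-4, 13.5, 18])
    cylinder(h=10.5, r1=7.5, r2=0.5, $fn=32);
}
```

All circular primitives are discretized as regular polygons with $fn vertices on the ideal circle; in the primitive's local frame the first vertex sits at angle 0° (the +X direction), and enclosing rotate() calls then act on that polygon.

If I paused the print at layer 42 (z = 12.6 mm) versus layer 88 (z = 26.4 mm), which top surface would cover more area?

Layer 42 (z = 12.6): the r=5.5 cylinder contributes a regular 32-gon of circumradius 5.5 (area = (32/2)·5.500²·sin(360°/32) = 94.42 mm²); the cylinder at (10.5, 11.5) is absent (z outside [1, 7]); the cone at (-4, 13.5) is absent (z outside [18, 28.5]); Combining (union): only the r=5.5 cylinder is present, so the union is just that shape — area = 94.42 mm². So its area = 94.42 mm². Layer 88 (z = 26.4): the cylinder is not intersected at this z (z outside [0, 20.5]); the cylinder at (10.5, 11.5) does not reach this height (z outside [1, 7]); the cone at (-4, 13.5) (r1=7.5→r2=0.5) has section circumradius 1.900 here — a regular 32-gon (area = (32/2)·1.900²·sin(360°/32) = 11.27 mm²); Combining (union): only the cone at (-4, 13.5) is present, so the union is just that shape — area = 11.27 mm². So its area = 11.27 mm². Layer 42 is larger (94.42 vs 11.27 mm²).

layer 42 (z = 12.6 mm)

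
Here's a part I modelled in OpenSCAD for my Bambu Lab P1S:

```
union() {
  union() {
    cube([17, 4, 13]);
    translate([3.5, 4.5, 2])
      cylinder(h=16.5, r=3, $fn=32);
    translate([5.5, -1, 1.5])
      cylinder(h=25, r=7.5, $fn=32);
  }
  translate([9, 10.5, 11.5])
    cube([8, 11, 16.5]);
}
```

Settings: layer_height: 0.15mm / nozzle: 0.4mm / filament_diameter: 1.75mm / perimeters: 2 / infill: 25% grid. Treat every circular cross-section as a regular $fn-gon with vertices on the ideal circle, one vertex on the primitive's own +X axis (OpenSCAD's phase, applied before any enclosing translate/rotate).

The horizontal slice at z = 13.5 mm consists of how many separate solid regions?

2

At z = 13.5 mm: the cube does not reach this height (z outside [0, 13]); the r=3 cylinder at (3.5, 4.5) contributes a regular 32-gon of circumradius 3; the r=7.5 cylinder at (5.5, -1) contributes a regular 32-gon of circumradius 7.5; Taking the union: the regions partially overlap (shared area 22.41 mm²), so overlapping operands fuse into one piece — 1 connected region; the cube at (9, 10.5) (footprint 8×11) is included at this height; Merging all regions: the 2 present regions are separate (no shared area or edge), so areas and boundary lengths simply add and each stays a separate island — 2 connected regions. The result has 2 disconnected regions.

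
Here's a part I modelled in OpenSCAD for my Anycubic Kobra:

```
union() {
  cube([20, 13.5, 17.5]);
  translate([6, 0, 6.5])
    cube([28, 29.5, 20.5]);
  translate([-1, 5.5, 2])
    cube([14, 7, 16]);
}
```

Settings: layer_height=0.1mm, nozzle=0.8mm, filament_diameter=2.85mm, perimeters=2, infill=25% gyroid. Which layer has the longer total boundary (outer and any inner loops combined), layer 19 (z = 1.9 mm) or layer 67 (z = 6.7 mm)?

Layer 19 (z = 1.9): the 20×13.5 cube contributes its full rectangle (perimeter 67.00 mm); the cube at (6, 0) is absent (z outside [6.5, 27]); the cube at (-1, 5.5) is not intersected at this z (z outside [2, 18]); Merging all regions: only the 20×13.5 cube is present, so the union is just that shape — boundary = 67.00 mm. So its perimeter = 67.00 mm. Layer 67 (z = 6.7): the 20×13.5 cube contributes its full rectangle (perimeter 67.00 mm); the 28×29.5 cube at (6, 0) contributes its full rectangle (perimeter 115.00 mm); the cube at (-1, 5.5) is present — its section is the full 14×7 rectangle (perimeter 42.00 mm); Combining (union): the regions partially overlap (shared area 280.00 mm²), so the edge portions inside another operand are dropped and the merged outline is re-measured after clipping — boundary = 129.00 mm. So its perimeter = 129.00 mm. Layer 67 is larger (129.00 vs 67.00 mm).

layer 67 (z = 6.7 mm)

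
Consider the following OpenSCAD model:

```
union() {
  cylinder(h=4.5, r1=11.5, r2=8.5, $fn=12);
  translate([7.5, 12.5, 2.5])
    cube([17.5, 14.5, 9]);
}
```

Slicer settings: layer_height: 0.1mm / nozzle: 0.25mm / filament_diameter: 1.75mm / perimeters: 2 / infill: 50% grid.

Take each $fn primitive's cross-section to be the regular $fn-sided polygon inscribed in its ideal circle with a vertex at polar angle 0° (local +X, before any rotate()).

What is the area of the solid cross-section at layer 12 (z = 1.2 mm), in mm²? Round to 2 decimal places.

At z = 1.2 mm: the cone (r1=11.5→r2=8.5) has section circumradius 10.700 here — a regular 12-gon (area = (12/2)·10.700²·sin(360°/12) = 343.47 mm²); the cube at (7.5, 12.5) is not intersected at this z (z outside [2.5, 11.5]); Combining (union): only the cone is present, so the union is just that shape — area = 343.47 mm². Overall, the cross-section is a single solid region. Net area = 343.47 mm².

343.47 mm²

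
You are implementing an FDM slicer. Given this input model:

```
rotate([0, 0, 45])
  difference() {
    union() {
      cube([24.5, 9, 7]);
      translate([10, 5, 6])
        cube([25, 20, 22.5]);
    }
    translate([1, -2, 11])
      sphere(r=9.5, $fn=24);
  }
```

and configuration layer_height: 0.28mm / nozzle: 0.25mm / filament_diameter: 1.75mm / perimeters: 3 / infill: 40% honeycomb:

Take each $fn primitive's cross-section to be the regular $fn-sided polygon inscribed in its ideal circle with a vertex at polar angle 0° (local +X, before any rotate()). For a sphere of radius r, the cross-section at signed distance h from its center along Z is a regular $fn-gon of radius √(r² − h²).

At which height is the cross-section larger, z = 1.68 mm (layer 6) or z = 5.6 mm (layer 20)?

layer 6 (z = 1.68 mm)

Layer 6 (z = 1.68): the cube (footprint 24.5×9) is included at this height (area 220.50 mm²); the cube at (10, 5) does not reach this height (z outside [6, 28.5]); Combining (union): only the 24.5×9 cube is present, so the union is just that shape — area = 220.50 mm²; the r=9.5 sphere at (1, -2) contributes a regular 24-gon of circumradius √(9.5²−9.32²) = 1.841 (area = (24/2)·1.841²·sin(360°/24) = 10.52 mm²); After the difference (first − rest): starting from the result so far (220.50 mm²), the r=9.5 sphere at (1, -2) misses the remaining region (no effect) — area = 220.50 mm²; (rotated 45° about Z; rotation is an isometry so areas/perimeters/island counts are preserved). So its area = 220.50 mm². Layer 20 (z = 5.6): the cube is present — its section is the full 24.5×9 rectangle (area 220.50 mm²); the cube at (10, 5) is not intersected at this z (z outside [6, 28.5]); Merging all regions: only the 24.5×9 cube is present, so the union is just that shape — area = 220.50 mm²; the r=9.5 sphere at (1, -2) slices to a regular 24-gon of circumradius 7.816 (√(r²−h²) with h=5.4 from center) (area = (24/2)·7.816²·sin(360°/24) = 189.74 mm²); Subtracting the remaining from the first: starting from that combined region (220.50 mm²), the r=9.5 sphere at (1, -2) partially overlaps it — only the 37.82 mm² overlap (of its 189.74 mm²) is removed, clipping the outline — area = 182.68 mm²; (rotated 45° about Z; rotation is an isometry so areas/perimeters/island counts are preserved). So its area = 182.68 mm². Layer 6 is larger (220.50 vs 182.68 mm²).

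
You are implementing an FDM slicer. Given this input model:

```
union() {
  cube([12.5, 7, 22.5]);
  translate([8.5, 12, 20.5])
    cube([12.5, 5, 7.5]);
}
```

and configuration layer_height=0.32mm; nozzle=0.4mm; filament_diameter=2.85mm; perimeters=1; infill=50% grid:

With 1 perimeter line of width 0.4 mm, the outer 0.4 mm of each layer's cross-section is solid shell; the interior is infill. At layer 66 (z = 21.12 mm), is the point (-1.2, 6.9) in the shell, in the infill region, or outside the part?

At z = 21.12 mm: the cube (footprint 12.5×7) is included at this height; the 12.5×5 cube at (8.5, 12) contributes its full rectangle; Combining (union): the 2 present regions are separate (no shared area or edge), so areas and boundary lengths simply add and each stays a separate island — 2 connected regions. Overall, the cross-section has 2 separate islands. The nearest boundary edge runs (0.00, 0.00)→(0.00, 7.00); distance from the point to it = 1.20 mm. The point is not inside any of the regions above, so it lies outside the cross-section (1.20 mm from the nearest boundary).

outside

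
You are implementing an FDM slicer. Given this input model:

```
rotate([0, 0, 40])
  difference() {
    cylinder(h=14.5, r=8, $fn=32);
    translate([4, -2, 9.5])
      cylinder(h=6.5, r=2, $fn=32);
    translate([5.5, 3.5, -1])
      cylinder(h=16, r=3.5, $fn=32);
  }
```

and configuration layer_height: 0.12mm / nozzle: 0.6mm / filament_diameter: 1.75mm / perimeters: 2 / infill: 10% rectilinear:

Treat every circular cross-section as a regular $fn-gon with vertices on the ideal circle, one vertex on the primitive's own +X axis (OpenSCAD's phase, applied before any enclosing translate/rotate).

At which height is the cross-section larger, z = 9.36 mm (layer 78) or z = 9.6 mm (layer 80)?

Layer 78 (z = 9.36): the r=8 cylinder gives a regular 32-gon of circumradius 8 (constant along its height) (area = (32/2)·8.000²·sin(360°/32) = 199.77 mm²); the cylinder at (4, -2) is not intersected at this z (z outside [9.5, 16]); the r=3.5 cylinder at (5.5, 3.5) contributes a regular 32-gon of circumradius 3.5 (area = (32/2)·3.500²·sin(360°/32) = 38.24 mm²); Taking the first minus the rest: starting from the r=8 cylinder (199.77 mm²), the r=3.5 cylinder at (5.5, 3.5) partially overlaps it — only the 27.42 mm² overlap (of its 38.24 mm²) is removed, clipping the outline — area = 172.35 mm²; (rotated 40° about Z; rotation is an isometry so areas/perimeters/island counts are preserved). So its area = 172.35 mm². Layer 80 (z = 9.6): the r=8 cylinder gives a regular 32-gon of circumradius 8 (constant along its height) (area = (32/2)·8.000²·sin(360°/32) = 199.77 mm²); the cylinder at (4, -2): section is a regular 32-gon, circumradius r=2 (area = (32/2)·2.000²·sin(360°/32) = 12.49 mm²); the r=3.5 cylinder at (5.5, 3.5) contributes a regular 32-gon of circumradius 3.5 (area = (32/2)·3.500²·sin(360°/32) = 38.24 mm²); After the difference (first − rest): starting from the r=8 cylinder (199.77 mm²), the r=2 cylinder at (4, -2) lies wholly inside it (removes its full 12.49 mm² and its 12.55 mm outline becomes a hole wall); the r=3.5 cylinder at (5.5, 3.5) partially overlaps it — only the 27.42 mm² overlap (of its 38.24 mm²) is removed, clipping the outline — area = 159.87 mm²; (rotated 40° about Z; rotation is an isometry so areas/perimeters/island counts are preserved). So its area = 159.87 mm². Layer 78 is larger (172.35 vs 159.87 mm²).

layer 78 (z = 9.36 mm)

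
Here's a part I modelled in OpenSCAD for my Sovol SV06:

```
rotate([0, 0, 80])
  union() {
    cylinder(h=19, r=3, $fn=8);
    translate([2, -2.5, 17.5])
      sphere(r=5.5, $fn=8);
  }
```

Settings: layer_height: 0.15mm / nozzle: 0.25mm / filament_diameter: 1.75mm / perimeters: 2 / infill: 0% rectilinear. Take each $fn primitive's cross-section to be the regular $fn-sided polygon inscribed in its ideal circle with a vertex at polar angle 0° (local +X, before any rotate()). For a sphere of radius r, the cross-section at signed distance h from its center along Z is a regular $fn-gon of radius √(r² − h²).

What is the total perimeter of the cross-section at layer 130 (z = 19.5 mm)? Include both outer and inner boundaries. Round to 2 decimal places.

31.37 mm

At z = 19.5 mm: the cylinder is absent (z outside [0, 19]); the sphere at (2, -2.5): section is a regular 8-gon, circumradius = √(r²−h²) = √(5.5²−2²) = 5.123 (perimeter = 2·8·5.123·sin(180°/8) = 31.37 mm); Merging all regions: only the r=5.5 sphere at (2, -2.5) is present, so the union is just that shape — boundary = 31.37 mm; (rotated 80° about Z; rotation is an isometry so areas/perimeters/island counts are preserved). Overall, the cross-section is a single solid region. Total boundary length (outer) = 31.37 mm.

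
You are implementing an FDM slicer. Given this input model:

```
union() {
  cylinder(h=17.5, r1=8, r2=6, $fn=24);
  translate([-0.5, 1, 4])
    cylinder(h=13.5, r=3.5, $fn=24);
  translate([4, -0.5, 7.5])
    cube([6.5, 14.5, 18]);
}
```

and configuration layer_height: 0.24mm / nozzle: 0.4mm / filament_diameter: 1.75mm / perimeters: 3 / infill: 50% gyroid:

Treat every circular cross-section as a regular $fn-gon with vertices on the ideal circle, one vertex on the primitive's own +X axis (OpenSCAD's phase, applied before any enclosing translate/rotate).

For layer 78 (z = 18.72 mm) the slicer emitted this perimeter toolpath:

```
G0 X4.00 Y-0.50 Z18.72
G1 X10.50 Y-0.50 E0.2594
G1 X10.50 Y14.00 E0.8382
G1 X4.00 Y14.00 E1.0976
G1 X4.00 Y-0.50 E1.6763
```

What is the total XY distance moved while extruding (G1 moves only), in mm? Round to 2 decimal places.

42.00 mm

Sum the Euclidean lengths of each G1 segment: total = 42.00 mm.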